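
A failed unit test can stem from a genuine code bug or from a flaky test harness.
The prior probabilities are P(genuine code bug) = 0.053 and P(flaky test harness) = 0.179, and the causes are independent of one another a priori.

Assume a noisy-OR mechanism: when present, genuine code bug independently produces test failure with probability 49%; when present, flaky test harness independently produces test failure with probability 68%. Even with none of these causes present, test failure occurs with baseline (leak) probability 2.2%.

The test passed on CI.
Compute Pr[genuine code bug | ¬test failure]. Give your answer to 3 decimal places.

Pr[genuine code bug | ¬test failure] ≈ 0.028

Under noisy-OR, P(test failure | causes) = 1 − (1−0.022)·∏(1−qᵢ) over the active causes.
Enumerate the 4 (genuine code bug, flaky test harness) configurations and weight by the priors:
  P(¬test failure) = 0.978×0.947×0.821 + 0.31296×0.947×0.179 + 0.49878×0.053×0.821 + 0.15961×0.053×0.179
        = 0.760382 + 0.053051 + 0.021703 + 0.001514 = 0.836650
Configurations with genuine code bug contribute 0.023217, so
  P(genuine code bug | ¬test failure) = 0.023217 / 0.836650 ≈ 0.028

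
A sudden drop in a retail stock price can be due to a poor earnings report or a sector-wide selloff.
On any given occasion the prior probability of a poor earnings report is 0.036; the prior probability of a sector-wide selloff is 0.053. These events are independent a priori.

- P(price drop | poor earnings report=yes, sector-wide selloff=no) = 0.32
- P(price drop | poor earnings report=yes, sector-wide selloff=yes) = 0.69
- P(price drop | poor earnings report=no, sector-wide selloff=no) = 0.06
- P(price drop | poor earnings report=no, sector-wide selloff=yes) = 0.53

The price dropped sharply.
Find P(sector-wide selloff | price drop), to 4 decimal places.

P(price drop) = 0.06*0.964*0.947 + 0.53*0.964*0.053 + 0.32*0.036*0.947 + 0.69*0.036*0.053 = 0.054774 + 0.027079 + 0.010909 + 0.001317 = 0.094079
The sector-wide selloff-present share is 0.027079 + 0.001317 = 0.028396.
So P(sector-wide selloff | price drop) = 0.028396/0.094079 ≈ 0.3018.

P(sector-wide selloff | price drop) ≈ 0.3018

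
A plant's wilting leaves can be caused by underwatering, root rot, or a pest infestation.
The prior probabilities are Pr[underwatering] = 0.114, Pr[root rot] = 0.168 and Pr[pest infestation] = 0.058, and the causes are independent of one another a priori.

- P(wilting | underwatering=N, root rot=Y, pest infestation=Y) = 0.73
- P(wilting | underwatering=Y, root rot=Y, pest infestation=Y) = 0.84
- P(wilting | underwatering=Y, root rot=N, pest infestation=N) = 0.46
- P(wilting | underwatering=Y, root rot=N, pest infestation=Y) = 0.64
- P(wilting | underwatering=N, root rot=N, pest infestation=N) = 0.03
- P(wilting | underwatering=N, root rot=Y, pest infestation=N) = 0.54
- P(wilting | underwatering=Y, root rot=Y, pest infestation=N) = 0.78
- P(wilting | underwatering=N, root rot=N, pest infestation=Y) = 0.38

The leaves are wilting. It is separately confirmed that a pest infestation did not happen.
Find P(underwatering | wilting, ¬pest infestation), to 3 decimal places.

P(underwatering | wilting, ¬pest infestation) ≈ 0.364

P(wilting | ¬pest infestation) = 0.03·0.886·0.832 + 0.54·0.886·0.168 + 0.46·0.114·0.832 + 0.78·0.114·0.168 = 0.022115 + 0.080378 + 0.043630 + 0.014939 = 0.161062
The underwatering-present share is 0.043630 + 0.014939 = 0.058569.
So P(underwatering | wilting, ¬pest infestation) = 0.058569/0.161062 ≈ 0.364.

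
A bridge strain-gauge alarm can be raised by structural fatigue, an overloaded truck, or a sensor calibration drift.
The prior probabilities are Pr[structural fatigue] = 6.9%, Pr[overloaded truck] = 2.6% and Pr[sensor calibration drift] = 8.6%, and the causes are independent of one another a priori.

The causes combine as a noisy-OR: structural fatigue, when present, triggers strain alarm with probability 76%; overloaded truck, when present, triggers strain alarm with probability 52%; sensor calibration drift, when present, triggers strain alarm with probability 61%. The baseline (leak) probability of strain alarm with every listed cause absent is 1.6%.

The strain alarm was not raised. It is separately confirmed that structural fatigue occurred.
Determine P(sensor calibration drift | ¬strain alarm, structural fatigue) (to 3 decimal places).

Under noisy-OR, P(strain alarm | causes) = 1 − (1−0.016)·∏(1−qᵢ) over the active causes.
Numerator (weight on configurations with sensor calibration drift): 0.007715 + 0.000099 = 0.007814
Denominator P(¬strain alarm | structural fatigue): 0.23616*0.974*0.914 + 0.092102*0.974*0.086 + 0.113357*0.026*0.914 + 0.044209*0.026*0.086 = 0.220746
Posterior = 0.007814 / 0.220746 ≈ 0.035

P(sensor calibration drift | ¬strain alarm, structural fatigue) ≈ 0.035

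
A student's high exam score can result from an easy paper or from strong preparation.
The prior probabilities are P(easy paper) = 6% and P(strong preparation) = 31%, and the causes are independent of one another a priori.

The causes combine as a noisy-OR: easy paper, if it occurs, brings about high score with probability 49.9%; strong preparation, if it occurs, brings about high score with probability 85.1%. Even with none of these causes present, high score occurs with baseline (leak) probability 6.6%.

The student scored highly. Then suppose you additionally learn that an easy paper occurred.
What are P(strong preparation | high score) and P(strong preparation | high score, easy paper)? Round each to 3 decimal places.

Under noisy-OR, P(high score | causes) = 1 − (1−0.066)·∏(1−qᵢ) over the active causes.
Enumerate the 4 (easy paper, strong preparation) configurations and weight by the priors:
  P(high score) = 0.066*0.94*0.69 + 0.860834*0.94*0.31 + 0.532066*0.06*0.69 + 0.930278*0.06*0.31
        = 0.042808 + 0.250847 + 0.022028 + 0.017303 = 0.332986
Keeping only the strong preparation-present terms gives 0.268150, so
  P(strong preparation | high score) = 0.268150 / 0.332986 ≈ 0.805

Now also conditioning on easy paper=true:
For the numerator, keep only strong preparation=true terms: 0.930278*0.31 = 0.288386
Normalizer over all consistent configurations: 0.532066*0.69 + 0.930278*0.31 = 0.655512
Posterior = 0.288386 / 0.655512 ≈ 0.440

P(strong preparation | high score) ≈ 0.805; P(strong preparation | high score, easy paper) ≈ 0.440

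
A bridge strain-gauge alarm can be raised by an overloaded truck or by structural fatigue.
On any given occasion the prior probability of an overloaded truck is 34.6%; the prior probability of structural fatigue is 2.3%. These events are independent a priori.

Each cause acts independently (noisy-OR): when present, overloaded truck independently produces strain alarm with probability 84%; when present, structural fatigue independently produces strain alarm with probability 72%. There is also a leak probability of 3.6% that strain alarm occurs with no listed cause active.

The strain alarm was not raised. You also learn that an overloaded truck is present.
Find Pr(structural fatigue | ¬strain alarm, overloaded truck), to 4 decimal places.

Under noisy-OR, P(strain alarm | causes) = 1 − (1−0.036)·∏(1−qᵢ) over the active causes.
P(¬strain alarm | overloaded truck) = 0.15424*0.977 + 0.043187*0.023 = 0.150692 + 0.000993 = 0.151685
Of this, 0.000993 comes from 0.043187*0.023 (the structural fatigue=true cases).
Hence the posterior is 0.000993/0.151685 ≈ 0.0065.

Pr(structural fatigue | ¬strain alarm, overloaded truck) ≈ 0.0065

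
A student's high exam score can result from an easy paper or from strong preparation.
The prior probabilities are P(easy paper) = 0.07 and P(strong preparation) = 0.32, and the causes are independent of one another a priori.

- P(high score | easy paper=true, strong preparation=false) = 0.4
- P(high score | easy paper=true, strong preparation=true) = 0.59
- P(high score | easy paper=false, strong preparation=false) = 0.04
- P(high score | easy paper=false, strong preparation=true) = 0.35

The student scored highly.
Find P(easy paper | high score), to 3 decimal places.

P(easy paper | high score) ≈ 0.199

By total probability over the 4 (easy paper, strong preparation) configurations:
  P(high score) = 0.04·0.93·0.68 + 0.35·0.93·0.32 + 0.4·0.07·0.68 + 0.59·0.07·0.32
        = 0.025296 + 0.104160 + 0.019040 + 0.013216 = 0.161712
Keeping only the easy paper-present terms gives 0.032256, so
  P(easy paper | high score) = 0.032256 / 0.161712 ≈ 0.199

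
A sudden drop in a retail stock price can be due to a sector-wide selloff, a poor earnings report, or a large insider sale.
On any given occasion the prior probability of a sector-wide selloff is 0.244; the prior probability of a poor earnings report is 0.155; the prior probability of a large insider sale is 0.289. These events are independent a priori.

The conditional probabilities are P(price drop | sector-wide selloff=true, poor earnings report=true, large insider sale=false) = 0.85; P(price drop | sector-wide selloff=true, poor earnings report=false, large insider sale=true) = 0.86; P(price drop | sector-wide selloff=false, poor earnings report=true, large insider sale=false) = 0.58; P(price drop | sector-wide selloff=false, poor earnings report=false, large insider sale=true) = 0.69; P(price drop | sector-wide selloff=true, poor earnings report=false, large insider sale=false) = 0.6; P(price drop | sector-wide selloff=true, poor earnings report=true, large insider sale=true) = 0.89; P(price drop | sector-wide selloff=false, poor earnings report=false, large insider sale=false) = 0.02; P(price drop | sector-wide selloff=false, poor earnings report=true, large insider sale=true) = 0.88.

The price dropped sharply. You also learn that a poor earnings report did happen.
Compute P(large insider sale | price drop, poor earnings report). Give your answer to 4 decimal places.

P(large insider sale | price drop, poor earnings report) ≈ 0.3571

For the numerator, keep only large insider sale=true terms: 0.192266 + 0.062759 = 0.255025
Denominator P(price drop | poor earnings report): 0.58*0.756*0.711 + 0.88*0.756*0.289 + 0.85*0.244*0.711 + 0.89*0.244*0.289 = 0.714245
P(large insider sale | price drop, poor earnings report) = 0.255025/0.714245 ≈ 0.3571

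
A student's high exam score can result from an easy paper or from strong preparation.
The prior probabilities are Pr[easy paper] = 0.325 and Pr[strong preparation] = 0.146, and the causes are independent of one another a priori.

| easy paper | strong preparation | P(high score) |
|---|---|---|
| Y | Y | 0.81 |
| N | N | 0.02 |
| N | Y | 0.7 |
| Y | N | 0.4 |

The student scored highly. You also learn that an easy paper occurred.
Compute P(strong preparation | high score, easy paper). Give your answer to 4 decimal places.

For the numerator, keep only strong preparation=true terms: 0.81*0.146 = 0.118260
Denominator P(high score | easy paper): 0.4*0.854 + 0.81*0.146 = 0.459860
Posterior = 0.118260 / 0.459860 ≈ 0.2572

P(strong preparation | high score, easy paper) ≈ 0.2572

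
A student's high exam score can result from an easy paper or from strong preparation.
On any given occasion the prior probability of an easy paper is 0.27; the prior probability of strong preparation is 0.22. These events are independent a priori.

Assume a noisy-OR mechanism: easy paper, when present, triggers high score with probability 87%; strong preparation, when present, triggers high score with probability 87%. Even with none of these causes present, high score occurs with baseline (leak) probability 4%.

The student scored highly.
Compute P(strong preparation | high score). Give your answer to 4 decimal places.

Under noisy-OR, P(high score | causes) = 1 − (1−0.04)·∏(1−qᵢ) over the active causes.
P(high score) = 0.04×0.73×0.78 + 0.8752×0.73×0.22 + 0.8752×0.27×0.78 + 0.983776×0.27×0.22 = 0.022776 + 0.140557 + 0.184317 + 0.058436 = 0.406086
Restricting to configurations with strong preparation present: 0.140557 + 0.058436 = 0.198993.
So P(strong preparation | high score) = 0.198993/0.406086 ≈ 0.4900.

P(strong preparation | high score) ≈ 0.4900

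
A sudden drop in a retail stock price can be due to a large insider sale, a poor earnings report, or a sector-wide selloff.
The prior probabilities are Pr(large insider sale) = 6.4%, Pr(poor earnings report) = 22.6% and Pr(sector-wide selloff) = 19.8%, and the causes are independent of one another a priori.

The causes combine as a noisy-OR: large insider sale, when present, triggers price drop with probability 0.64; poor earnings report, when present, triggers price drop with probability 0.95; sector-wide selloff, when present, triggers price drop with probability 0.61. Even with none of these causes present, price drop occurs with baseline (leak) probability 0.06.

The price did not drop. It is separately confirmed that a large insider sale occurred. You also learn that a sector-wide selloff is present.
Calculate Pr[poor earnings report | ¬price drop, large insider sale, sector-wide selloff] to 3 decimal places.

Pr[poor earnings report | ¬price drop, large insider sale, sector-wide selloff] ≈ 0.014

Under noisy-OR, P(price drop | causes) = 1 − (1−0.06)·∏(1−qᵢ) over the active causes.
By total probability over both values of poor earnings report:
  P(¬price drop | large insider sale, sector-wide selloff) = 0.131976*0.774 + 0.006599*0.226
        = 0.102149 + 0.001491 = 0.103640
Keeping only the poor earnings report-present terms gives 0.001491, so
  P(poor earnings report | ¬price drop, large insider sale, sector-wide selloff) = 0.001491 / 0.103640 ≈ 0.014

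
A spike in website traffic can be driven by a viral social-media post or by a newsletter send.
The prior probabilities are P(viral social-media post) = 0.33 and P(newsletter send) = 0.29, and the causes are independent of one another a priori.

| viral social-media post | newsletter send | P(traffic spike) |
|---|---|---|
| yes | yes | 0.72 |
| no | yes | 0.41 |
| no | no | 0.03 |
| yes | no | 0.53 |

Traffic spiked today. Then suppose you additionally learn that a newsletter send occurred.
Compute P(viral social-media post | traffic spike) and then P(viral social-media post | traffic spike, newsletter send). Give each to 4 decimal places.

P(viral social-media post | traffic spike) ≈ 0.6727; P(viral social-media post | traffic spike, newsletter send) ≈ 0.4638

Weight on viral social-media post=true, given the evidence: 0.124179 + 0.068904 = 0.193083
Normalizer over all consistent configurations: 0.03*0.67*0.71 + 0.41*0.67*0.29 + 0.53*0.33*0.71 + 0.72*0.33*0.29 = 0.287017
P(viral social-media post | traffic spike) = 0.193083/0.287017 ≈ 0.6727

With the extra evidence:
Weight on viral social-media post=true, given the evidence: 0.72×0.33 = 0.237600
The normalizing constant is 0.41×0.67 + 0.72×0.33 = 0.512300
Posterior = 0.237600 / 0.512300 ≈ 0.4638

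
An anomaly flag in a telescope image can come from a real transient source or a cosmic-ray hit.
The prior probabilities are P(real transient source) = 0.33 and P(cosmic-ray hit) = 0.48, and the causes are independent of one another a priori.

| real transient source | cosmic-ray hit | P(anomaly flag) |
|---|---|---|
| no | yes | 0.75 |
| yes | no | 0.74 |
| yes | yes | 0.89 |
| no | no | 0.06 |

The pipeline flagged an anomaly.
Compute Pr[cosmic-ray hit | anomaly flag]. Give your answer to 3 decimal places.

Pr[cosmic-ray hit | anomaly flag] ≈ 0.721

P(anomaly flag) = 0.06·0.67·0.52 + 0.75·0.67·0.48 + 0.74·0.33·0.52 + 0.89·0.33·0.48 = 0.020904 + 0.241200 + 0.126984 + 0.140976 = 0.530064
The cosmic-ray hit-present share is 0.241200 + 0.140976 = 0.382176.
Hence the posterior is 0.382176/0.530064 ≈ 0.721.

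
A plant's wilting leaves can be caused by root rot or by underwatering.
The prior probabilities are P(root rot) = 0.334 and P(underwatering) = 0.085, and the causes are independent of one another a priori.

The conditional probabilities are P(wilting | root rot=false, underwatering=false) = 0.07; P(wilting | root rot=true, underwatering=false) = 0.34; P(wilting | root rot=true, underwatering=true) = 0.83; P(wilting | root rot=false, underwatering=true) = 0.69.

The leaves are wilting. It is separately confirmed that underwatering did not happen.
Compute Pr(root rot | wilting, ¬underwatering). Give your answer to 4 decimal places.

Pr(root rot | wilting, ¬underwatering) ≈ 0.7090

P(wilting | ¬underwatering) = 0.07*0.666 + 0.34*0.334 = 0.046620 + 0.113560 = 0.160180
Restricting to configurations with root rot present: 0.34*0.334 = 0.113560.
P(root rot | wilting, ¬underwatering) = 0.113560 / 0.160180 ≈ 0.7090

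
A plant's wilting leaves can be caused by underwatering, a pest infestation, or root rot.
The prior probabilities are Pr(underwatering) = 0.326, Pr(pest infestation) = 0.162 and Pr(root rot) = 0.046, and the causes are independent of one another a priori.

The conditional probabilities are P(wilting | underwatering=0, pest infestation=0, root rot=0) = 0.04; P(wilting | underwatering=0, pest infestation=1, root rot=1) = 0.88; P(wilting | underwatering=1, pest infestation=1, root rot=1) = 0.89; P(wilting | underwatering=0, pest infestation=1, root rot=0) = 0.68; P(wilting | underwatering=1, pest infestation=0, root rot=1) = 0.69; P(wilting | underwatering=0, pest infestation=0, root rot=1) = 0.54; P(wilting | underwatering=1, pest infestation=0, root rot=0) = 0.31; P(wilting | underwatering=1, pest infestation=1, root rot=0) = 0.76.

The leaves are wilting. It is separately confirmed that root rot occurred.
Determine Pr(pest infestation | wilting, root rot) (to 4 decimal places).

Pr(pest infestation | wilting, root rot) ≈ 0.2248

For the numerator, keep only pest infestation=true terms: 0.096085 + 0.047003 = 0.143088
The normalizing constant is 0.54·0.674·0.838 + 0.88·0.674·0.162 + 0.69·0.326·0.838 + 0.89·0.326·0.162 = 0.636586
Posterior = 0.143088 / 0.636586 ≈ 0.2248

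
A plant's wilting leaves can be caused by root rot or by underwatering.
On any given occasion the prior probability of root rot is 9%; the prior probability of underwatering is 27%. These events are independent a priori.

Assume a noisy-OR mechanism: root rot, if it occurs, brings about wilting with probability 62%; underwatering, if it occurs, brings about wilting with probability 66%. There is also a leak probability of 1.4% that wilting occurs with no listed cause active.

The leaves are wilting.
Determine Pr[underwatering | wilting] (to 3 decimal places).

Pr[underwatering | wilting] ≈ 0.786

Under noisy-OR, P(wilting | causes) = 1 − (1−0.014)·∏(1−qᵢ) over the active causes.
Weight on underwatering=true, given the evidence: 0.163332 + 0.021204 = 0.184536
Denominator P(wilting): 0.014×0.91×0.73 + 0.66476×0.91×0.27 + 0.62532×0.09×0.73 + 0.872609×0.09×0.27 = 0.234920
P(underwatering | wilting) = 0.184536/0.234920 ≈ 0.786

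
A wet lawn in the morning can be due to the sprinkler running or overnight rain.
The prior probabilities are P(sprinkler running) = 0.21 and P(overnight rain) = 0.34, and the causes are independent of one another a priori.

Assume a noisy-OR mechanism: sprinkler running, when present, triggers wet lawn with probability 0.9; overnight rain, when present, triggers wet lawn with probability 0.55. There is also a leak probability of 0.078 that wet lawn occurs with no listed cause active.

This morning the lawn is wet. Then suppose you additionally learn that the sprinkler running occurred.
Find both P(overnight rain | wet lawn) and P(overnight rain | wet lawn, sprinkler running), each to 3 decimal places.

Under noisy-OR, P(wet lawn | causes) = 1 − (1−0.078)·∏(1−qᵢ) over the active causes.
P(wet lawn) = 0.078·0.79·0.66 + 0.5851·0.79·0.34 + 0.9078·0.21·0.66 + 0.95851·0.21·0.34 = 0.040669 + 0.157158 + 0.125821 + 0.068438 = 0.392086
The overnight rain-present share is 0.157158 + 0.068438 = 0.225596.
Hence the posterior is 0.225596/0.392086 ≈ 0.575.

Now condition on the additional information:
P(wet lawn | sprinkler running) = 0.9078*0.66 + 0.95851*0.34 = 0.599148 + 0.325893 = 0.925041
Restricting to configurations with overnight rain present: 0.95851*0.34 = 0.325893.
P(overnight rain | wet lawn, sprinkler running) = 0.325893 / 0.925041 ≈ 0.352

P(overnight rain | wet lawn) ≈ 0.575; P(overnight rain | wet lawn, sprinkler running) ≈ 0.352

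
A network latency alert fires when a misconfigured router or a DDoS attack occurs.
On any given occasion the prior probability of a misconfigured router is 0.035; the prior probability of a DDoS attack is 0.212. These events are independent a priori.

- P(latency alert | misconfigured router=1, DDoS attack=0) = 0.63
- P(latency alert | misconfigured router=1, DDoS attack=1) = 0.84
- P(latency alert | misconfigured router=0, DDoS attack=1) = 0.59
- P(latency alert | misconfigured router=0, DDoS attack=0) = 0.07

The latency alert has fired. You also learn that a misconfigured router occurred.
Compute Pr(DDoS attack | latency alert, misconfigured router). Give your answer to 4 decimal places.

Pr(DDoS attack | latency alert, misconfigured router) ≈ 0.2640

Sum P(latency alert|·) weighted by the priors over both values of DDoS attack:
  P(latency alert | misconfigured router) = 0.63×0.788 + 0.84×0.212
        = 0.496440 + 0.178080 = 0.674520
Configurations with DDoS attack contribute 0.178080, so
  P(DDoS attack | latency alert, misconfigured router) = 0.178080 / 0.674520 ≈ 0.2640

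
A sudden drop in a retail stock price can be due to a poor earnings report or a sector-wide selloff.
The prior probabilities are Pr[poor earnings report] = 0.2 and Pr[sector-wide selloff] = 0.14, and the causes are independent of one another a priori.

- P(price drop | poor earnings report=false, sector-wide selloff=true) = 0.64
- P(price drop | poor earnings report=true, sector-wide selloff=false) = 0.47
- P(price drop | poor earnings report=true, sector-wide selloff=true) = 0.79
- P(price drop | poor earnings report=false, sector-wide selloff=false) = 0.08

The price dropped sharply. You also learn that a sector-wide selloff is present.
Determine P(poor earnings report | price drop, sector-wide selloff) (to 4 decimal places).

Sum P(price drop|·) weighted by the priors over both values of poor earnings report:
  P(price drop | sector-wide selloff) = 0.64*0.8 + 0.79*0.2
        = 0.512000 + 0.158000 = 0.670000
Configurations with poor earnings report contribute 0.158000, so
  P(poor earnings report | price drop, sector-wide selloff) = 0.158000 / 0.670000 ≈ 0.2358

P(poor earnings report | price drop, sector-wide selloff) ≈ 0.2358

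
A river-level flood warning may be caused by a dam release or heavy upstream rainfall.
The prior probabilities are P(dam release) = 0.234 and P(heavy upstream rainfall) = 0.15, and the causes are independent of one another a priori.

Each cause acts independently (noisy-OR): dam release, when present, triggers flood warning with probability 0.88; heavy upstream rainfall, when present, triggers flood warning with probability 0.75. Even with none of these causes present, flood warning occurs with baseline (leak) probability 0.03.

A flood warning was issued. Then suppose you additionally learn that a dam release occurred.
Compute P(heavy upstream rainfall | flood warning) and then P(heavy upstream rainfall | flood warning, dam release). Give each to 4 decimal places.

P(heavy upstream rainfall | flood warning) ≈ 0.3828; P(heavy upstream rainfall | flood warning, dam release) ≈ 0.1624

Under noisy-OR, P(flood warning | causes) = 1 − (1−0.03)·∏(1−qᵢ) over the active causes.
P(flood warning) = 0.03×0.766×0.85 + 0.7575×0.766×0.15 + 0.8836×0.234×0.85 + 0.9709×0.234×0.15 = 0.019533 + 0.087037 + 0.175748 + 0.034079 = 0.316397
Restricting to configurations with heavy upstream rainfall present: 0.087037 + 0.034079 = 0.121116.
So P(heavy upstream rainfall | flood warning) = 0.121116/0.316397 ≈ 0.3828.

With the extra evidence:
By total probability over both values of heavy upstream rainfall:
  P(flood warning | dam release) = 0.8836·0.85 + 0.9709·0.15
        = 0.751060 + 0.145635 = 0.896695
Configurations with heavy upstream rainfall contribute 0.145635, so
  P(heavy upstream rainfall | flood warning, dam release) = 0.145635 / 0.896695 ≈ 0.1624
The drop from 0.3828 to 0.1624 is the explaining-away (discounting) effect.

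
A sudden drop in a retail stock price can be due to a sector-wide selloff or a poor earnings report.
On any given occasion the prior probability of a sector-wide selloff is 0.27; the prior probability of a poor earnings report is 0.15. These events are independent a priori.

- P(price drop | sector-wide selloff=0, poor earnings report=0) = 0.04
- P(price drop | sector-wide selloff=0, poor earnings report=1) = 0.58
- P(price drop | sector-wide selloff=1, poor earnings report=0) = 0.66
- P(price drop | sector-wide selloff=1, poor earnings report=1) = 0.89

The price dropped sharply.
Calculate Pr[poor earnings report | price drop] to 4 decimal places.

Pr[poor earnings report | price drop] ≈ 0.3609

P(price drop) = 0.04×0.73×0.85 + 0.58×0.73×0.15 + 0.66×0.27×0.85 + 0.89×0.27×0.15 = 0.024820 + 0.063510 + 0.151470 + 0.036045 = 0.275845
Of this, 0.099555 comes from 0.063510 + 0.036045 (the poor earnings report=true cases).
Hence the posterior is 0.099555/0.275845 ≈ 0.3609.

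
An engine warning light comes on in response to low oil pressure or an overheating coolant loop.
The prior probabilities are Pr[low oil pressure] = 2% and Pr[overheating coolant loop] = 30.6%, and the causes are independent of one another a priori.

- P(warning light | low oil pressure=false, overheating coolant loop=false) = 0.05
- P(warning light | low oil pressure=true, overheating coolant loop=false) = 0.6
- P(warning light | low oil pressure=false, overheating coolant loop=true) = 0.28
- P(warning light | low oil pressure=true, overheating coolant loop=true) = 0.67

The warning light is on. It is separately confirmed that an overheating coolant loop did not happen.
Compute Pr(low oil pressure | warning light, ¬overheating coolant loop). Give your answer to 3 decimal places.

Pr(low oil pressure | warning light, ¬overheating coolant loop) ≈ 0.197

Enumerate both values of low oil pressure and weight by the priors:
  P(warning light | ¬overheating coolant loop) = 0.05·0.98 + 0.6·0.02
        = 0.049000 + 0.012000 = 0.061000
Keeping only the low oil pressure-present terms gives 0.012000, so
  P(low oil pressure | warning light, ¬overheating coolant loop) = 0.012000 / 0.061000 ≈ 0.197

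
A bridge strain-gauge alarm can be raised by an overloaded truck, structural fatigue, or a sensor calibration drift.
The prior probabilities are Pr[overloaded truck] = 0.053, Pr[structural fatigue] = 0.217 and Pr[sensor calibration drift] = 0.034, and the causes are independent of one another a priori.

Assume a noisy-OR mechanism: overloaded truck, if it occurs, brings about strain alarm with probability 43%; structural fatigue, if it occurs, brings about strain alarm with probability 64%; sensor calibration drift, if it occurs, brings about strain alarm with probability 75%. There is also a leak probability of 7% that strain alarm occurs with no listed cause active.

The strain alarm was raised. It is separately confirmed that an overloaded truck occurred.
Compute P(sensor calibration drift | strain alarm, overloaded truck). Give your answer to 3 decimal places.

P(sensor calibration drift | strain alarm, overloaded truck) ≈ 0.054

Under noisy-OR, P(strain alarm | causes) = 1 − (1−0.07)·∏(1−qᵢ) over the active causes.
Numerator (weight on configurations with sensor calibration drift): 0.023094 + 0.007026 = 0.030120
The normalizing constant is 0.4699*0.783*0.966 + 0.867475*0.783*0.034 + 0.809164*0.217*0.966 + 0.952291*0.217*0.034 = 0.555161
P(sensor calibration drift | strain alarm, overloaded truck) = 0.030120/0.555161 ≈ 0.054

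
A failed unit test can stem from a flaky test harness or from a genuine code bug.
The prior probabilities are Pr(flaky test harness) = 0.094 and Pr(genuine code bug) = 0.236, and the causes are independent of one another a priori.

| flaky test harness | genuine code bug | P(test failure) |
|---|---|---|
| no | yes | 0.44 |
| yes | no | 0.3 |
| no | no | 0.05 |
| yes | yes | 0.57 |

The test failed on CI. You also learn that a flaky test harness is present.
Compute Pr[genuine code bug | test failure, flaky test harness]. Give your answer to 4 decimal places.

For the numerator, keep only genuine code bug=true terms: 0.57*0.236 = 0.134520
The normalizing constant is 0.3*0.764 + 0.57*0.236 = 0.363720
Posterior = 0.134520 / 0.363720 ≈ 0.3698

Pr[genuine code bug | test failure, flaky test harness] ≈ 0.3698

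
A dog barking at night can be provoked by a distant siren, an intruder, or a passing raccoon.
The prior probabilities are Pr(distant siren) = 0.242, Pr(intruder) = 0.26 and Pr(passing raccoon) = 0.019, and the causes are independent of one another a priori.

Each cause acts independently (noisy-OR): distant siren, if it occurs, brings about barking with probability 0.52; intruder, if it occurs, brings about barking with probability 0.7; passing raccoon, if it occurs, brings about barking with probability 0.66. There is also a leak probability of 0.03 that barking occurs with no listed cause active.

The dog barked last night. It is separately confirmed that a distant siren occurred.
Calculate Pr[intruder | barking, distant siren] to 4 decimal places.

Pr[intruder | barking, distant siren] ≈ 0.3592

Under noisy-OR, P(barking | causes) = 1 − (1−0.03)·∏(1−qᵢ) over the active causes.
Enumerate the 4 (intruder, passing raccoon) configurations and weight by the priors:
  P(barking | distant siren) = 0.5344*0.74*0.981 + 0.841696*0.74*0.019 + 0.86032*0.26*0.981 + 0.952509*0.26*0.019
        = 0.387942 + 0.011834 + 0.219433 + 0.004705 = 0.623914
Configurations with intruder contribute 0.224138, so
  P(intruder | barking, distant siren) = 0.224138 / 0.623914 ≈ 0.3592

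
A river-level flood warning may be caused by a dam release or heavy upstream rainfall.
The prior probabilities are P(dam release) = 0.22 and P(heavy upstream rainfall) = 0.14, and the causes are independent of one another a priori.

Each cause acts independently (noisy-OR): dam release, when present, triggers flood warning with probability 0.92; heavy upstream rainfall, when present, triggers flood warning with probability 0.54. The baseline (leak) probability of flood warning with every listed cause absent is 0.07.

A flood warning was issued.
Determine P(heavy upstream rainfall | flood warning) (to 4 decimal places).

Under noisy-OR, P(flood warning | causes) = 1 − (1−0.07)·∏(1−qᵢ) over the active causes.
P(flood warning) = 0.07*0.78*0.86 + 0.5722*0.78*0.14 + 0.9256*0.22*0.86 + 0.965776*0.22*0.14 = 0.046956 + 0.062484 + 0.175124 + 0.029746 = 0.314310
The heavy upstream rainfall-present share is 0.062484 + 0.029746 = 0.092230.
So P(heavy upstream rainfall | flood warning) = 0.092230/0.314310 ≈ 0.2934.

P(heavy upstream rainfall | flood warning) ≈ 0.2934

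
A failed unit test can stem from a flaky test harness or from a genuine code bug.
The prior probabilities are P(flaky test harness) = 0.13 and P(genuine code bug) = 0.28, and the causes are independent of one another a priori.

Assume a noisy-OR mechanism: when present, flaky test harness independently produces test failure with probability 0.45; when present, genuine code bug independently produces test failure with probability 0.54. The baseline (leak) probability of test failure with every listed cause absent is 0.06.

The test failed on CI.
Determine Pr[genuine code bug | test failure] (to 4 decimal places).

Pr[genuine code bug | test failure] ≈ 0.6672

Under noisy-OR, P(test failure | causes) = 1 − (1−0.06)·∏(1−qᵢ) over the active causes.
P(test failure) = 0.06*0.87*0.72 + 0.5676*0.87*0.28 + 0.483*0.13*0.72 + 0.76218*0.13*0.28 = 0.037584 + 0.138267 + 0.045209 + 0.027743 = 0.248803
Restricting to configurations with genuine code bug present: 0.138267 + 0.027743 = 0.166010.
So P(genuine code bug | test failure) = 0.166010/0.248803 ≈ 0.6672.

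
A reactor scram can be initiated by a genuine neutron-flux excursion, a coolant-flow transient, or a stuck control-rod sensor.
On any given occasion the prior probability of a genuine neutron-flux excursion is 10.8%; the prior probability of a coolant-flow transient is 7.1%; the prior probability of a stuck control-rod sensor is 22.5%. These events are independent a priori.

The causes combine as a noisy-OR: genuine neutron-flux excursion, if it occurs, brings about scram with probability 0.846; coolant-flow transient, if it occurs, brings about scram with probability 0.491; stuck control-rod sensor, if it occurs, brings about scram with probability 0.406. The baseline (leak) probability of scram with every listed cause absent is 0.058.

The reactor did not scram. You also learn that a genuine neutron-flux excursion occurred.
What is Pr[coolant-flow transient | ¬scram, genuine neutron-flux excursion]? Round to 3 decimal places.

Under noisy-OR, P(scram | causes) = 1 − (1−0.058)·∏(1−qᵢ) over the active causes.
By total probability over the 4 (coolant-flow transient, stuck control-rod sensor) configurations:
  P(¬scram | genuine neutron-flux excursion) = 0.145068×0.929×0.775 + 0.08617×0.929×0.225 + 0.07384×0.071×0.775 + 0.043861×0.071×0.225
        = 0.104445 + 0.018012 + 0.004063 + 0.000701 = 0.127221
The terms with coolant-flow transient present sum to 0.004764, so
  P(coolant-flow transient | ¬scram, genuine neutron-flux excursion) = 0.004764 / 0.127221 ≈ 0.037

Pr[coolant-flow transient | ¬scram, genuine neutron-flux excursion] ≈ 0.037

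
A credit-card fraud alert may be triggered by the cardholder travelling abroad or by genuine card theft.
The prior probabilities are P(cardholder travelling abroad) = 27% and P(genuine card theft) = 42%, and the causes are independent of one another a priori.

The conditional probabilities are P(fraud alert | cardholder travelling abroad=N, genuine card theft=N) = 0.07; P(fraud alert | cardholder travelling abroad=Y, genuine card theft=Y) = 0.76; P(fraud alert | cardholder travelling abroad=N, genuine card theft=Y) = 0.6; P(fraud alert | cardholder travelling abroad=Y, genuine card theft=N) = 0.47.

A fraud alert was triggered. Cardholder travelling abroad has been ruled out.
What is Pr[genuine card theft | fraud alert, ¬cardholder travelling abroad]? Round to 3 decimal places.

P(fraud alert | ¬cardholder travelling abroad) = 0.07×0.58 + 0.6×0.42 = 0.040600 + 0.252000 = 0.292600
The genuine card theft-present share is 0.6×0.42 = 0.252000.
So P(genuine card theft | fraud alert, ¬cardholder travelling abroad) = 0.252000/0.292600 ≈ 0.861.

Pr[genuine card theft | fraud alert, ¬cardholder travelling abroad] ≈ 0.861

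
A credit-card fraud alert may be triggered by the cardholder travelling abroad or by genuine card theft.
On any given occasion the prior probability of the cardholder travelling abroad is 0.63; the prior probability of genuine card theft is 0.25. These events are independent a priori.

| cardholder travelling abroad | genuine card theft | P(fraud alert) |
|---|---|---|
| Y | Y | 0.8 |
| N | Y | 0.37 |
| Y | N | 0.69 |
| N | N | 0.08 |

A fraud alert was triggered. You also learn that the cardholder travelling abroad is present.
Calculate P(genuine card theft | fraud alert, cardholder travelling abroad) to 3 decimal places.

P(genuine card theft | fraud alert, cardholder travelling abroad) ≈ 0.279

Sum P(fraud alert|·) weighted by the priors over both values of genuine card theft:
  P(fraud alert | cardholder travelling abroad) = 0.69*0.75 + 0.8*0.25
        = 0.517500 + 0.200000 = 0.717500
The terms with genuine card theft present sum to 0.200000, so
  P(genuine card theft | fraud alert, cardholder travelling abroad) = 0.200000 / 0.717500 ≈ 0.279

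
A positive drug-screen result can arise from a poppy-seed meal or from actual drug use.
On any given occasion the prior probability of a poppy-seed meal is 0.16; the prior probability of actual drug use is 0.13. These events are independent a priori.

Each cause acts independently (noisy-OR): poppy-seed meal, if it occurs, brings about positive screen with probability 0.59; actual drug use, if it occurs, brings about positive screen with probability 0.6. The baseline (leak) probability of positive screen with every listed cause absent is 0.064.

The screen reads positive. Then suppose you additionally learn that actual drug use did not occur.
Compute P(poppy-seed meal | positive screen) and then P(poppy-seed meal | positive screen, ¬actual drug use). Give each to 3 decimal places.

Under noisy-OR, P(positive screen | causes) = 1 − (1−0.064)·∏(1−qᵢ) over the active causes.
Weight on poppy-seed meal=true, given the evidence: 0.085781 + 0.017607 = 0.103388
Denominator P(positive screen): 0.064*0.84*0.87 + 0.6256*0.84*0.13 + 0.61624*0.16*0.87 + 0.846496*0.16*0.13 = 0.218475
Posterior = 0.103388 / 0.218475 ≈ 0.473

Now also conditioning on actual drug use≠true:
P(positive screen | ¬actual drug use) = 0.064·0.84 + 0.61624·0.16 = 0.053760 + 0.098598 = 0.152358
The poppy-seed meal-present share is 0.61624·0.16 = 0.098598.
So P(poppy-seed meal | positive screen, ¬actual drug use) = 0.098598/0.152358 ≈ 0.647.
With actual drug use excluded, poppy-seed meal must carry more of the explanatory weight for the positive screen.

P(poppy-seed meal | positive screen) ≈ 0.473; P(poppy-seed meal | positive screen, ¬actual drug use) ≈ 0.647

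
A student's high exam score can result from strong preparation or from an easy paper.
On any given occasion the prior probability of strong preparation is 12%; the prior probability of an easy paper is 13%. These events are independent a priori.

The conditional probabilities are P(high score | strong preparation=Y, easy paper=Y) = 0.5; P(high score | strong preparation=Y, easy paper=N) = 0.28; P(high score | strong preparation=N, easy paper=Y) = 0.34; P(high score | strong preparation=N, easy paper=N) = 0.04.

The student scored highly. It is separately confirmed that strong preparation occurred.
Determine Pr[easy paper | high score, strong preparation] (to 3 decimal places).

For the numerator, keep only easy paper=true terms: 0.5*0.13 = 0.065000
Normalizer over all consistent configurations: 0.28*0.87 + 0.5*0.13 = 0.308600
Posterior = 0.065000 / 0.308600 ≈ 0.211

Pr[easy paper | high score, strong preparation] ≈ 0.211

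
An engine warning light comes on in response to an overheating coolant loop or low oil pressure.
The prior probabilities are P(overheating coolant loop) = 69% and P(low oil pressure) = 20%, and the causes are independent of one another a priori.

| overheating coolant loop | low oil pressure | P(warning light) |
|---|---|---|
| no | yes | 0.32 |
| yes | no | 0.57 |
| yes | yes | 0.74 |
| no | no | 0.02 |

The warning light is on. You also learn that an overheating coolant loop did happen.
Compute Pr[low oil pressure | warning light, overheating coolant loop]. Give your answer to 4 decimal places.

P(warning light | overheating coolant loop) = 0.57·0.8 + 0.74·0.2 = 0.456000 + 0.148000 = 0.604000
Restricting to configurations with low oil pressure present: 0.74·0.2 = 0.148000.
So P(low oil pressure | warning light, overheating coolant loop) = 0.148000/0.604000 ≈ 0.2450.

Pr[low oil pressure | warning light, overheating coolant loop] ≈ 0.2450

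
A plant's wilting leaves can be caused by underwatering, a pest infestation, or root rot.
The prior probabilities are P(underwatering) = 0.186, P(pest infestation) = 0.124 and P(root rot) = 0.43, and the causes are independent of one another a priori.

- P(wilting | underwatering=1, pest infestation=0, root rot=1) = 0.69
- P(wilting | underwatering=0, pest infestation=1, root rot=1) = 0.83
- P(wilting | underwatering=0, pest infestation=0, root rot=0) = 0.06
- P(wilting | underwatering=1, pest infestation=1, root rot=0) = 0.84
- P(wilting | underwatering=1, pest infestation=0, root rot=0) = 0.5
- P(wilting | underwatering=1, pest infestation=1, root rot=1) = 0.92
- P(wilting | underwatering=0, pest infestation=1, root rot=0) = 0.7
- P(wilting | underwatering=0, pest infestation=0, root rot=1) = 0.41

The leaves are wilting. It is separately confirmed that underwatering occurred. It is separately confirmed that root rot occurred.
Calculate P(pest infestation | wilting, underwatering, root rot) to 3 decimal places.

P(wilting | underwatering, root rot) = 0.69×0.876 + 0.92×0.124 = 0.604440 + 0.114080 = 0.718520
The pest infestation-present share is 0.92×0.124 = 0.114080.
So P(pest infestation | wilting, underwatering, root rot) = 0.114080/0.718520 ≈ 0.159.

P(pest infestation | wilting, underwatering, root rot) ≈ 0.159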